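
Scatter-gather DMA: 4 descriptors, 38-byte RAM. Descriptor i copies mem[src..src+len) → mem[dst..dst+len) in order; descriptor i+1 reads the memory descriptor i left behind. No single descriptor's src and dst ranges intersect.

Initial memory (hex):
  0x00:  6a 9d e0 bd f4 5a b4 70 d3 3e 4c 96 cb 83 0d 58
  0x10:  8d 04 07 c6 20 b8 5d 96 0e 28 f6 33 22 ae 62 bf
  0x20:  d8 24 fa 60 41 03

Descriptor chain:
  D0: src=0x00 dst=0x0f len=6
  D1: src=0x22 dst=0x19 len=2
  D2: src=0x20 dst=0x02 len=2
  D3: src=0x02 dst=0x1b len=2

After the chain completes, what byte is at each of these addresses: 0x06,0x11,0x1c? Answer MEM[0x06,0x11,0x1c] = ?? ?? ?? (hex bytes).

D0: mem[0x0f..0x14] <- [6a 9d e0 bd f4 5a]
D1: mem[0x19..0x1a] <- [fa 60]
D2: mem[0x02..0x03] <- [d8 24]
D3: mem[0x1b..0x1c] <- [d8 24]
query mem[0x06]=0xb4, mem[0x11]=0xe0, mem[0x1c]=0x24

MEM[0x06,0x11,0x1c] = b4 e0 24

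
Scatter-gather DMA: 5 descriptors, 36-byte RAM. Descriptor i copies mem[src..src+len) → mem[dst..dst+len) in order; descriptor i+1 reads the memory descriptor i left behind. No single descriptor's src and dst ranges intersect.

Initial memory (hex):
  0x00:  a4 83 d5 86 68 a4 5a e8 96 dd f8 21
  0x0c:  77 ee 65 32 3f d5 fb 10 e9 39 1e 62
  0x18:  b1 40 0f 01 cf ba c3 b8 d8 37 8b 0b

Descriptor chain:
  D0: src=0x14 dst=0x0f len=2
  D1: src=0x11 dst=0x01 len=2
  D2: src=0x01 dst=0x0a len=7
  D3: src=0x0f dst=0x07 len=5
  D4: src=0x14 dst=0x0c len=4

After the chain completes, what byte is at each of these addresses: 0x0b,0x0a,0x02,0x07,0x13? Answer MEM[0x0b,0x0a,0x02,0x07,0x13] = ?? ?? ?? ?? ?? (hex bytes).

MEM[0x0b,0x0a,0x02,0x07,0x13] = 10 fb fb 5a 10

D0: mem[0x0f..0x10] <- [e9 39]
D1: mem[0x01..0x02] <- [d5 fb]
D2: mem[0x0a..0x10] <- [d5 fb 86 68 a4 5a e8]
D3: mem[0x07..0x0b] <- [5a e8 d5 fb 10]
D4: mem[0x0c..0x0f] <- [e9 39 1e 62]
query mem[0x0b]=0x10, mem[0x0a]=0xfb, mem[0x02]=0xfb, mem[0x07]=0x5a, mem[0x13]=0x10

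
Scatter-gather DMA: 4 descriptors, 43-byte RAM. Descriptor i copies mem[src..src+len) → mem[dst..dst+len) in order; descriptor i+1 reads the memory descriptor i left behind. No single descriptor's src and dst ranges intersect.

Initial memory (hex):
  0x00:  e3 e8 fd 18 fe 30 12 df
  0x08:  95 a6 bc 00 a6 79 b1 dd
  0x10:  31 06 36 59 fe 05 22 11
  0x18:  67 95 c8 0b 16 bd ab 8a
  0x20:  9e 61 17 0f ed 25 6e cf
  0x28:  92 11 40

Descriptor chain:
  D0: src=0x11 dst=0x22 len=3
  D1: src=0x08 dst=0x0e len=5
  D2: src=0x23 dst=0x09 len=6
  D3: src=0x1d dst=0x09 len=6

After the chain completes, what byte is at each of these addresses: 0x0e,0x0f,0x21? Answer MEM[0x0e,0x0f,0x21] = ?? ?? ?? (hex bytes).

MEM[0x0e,0x0f,0x21] = 06 a6 61

D0: mem[0x22..0x24] <- [06 36 59]
D1: mem[0x0e..0x12] <- [95 a6 bc 00 a6]
D2: mem[0x09..0x0e] <- [36 59 25 6e cf 92]
D3: mem[0x09..0x0e] <- [bd ab 8a 9e 61 06]
query mem[0x0e]=0x06, mem[0x0f]=0xa6, mem[0x21]=0x61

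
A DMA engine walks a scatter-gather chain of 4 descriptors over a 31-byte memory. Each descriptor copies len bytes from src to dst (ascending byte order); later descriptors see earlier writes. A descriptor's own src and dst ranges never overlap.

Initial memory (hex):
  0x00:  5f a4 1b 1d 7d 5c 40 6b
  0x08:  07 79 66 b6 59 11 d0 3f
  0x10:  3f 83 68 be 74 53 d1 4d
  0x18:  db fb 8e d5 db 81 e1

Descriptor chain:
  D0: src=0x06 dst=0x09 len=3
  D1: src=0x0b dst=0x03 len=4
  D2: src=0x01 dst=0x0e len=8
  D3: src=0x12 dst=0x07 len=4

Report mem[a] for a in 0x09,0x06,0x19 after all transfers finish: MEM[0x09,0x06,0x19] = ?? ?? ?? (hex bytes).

MEM[0x09,0x06,0x19] = 6b d0 fb

D0: mem[0x09..0x0b] <- [40 6b 07]
D1: mem[0x03..0x06] <- [07 59 11 d0]
D2: mem[0x0e..0x15] <- [a4 1b 07 59 11 d0 6b 07]
D3: mem[0x07..0x0a] <- [11 d0 6b 07]
query mem[0x09]=0x6b, mem[0x06]=0xd0, mem[0x19]=0xfb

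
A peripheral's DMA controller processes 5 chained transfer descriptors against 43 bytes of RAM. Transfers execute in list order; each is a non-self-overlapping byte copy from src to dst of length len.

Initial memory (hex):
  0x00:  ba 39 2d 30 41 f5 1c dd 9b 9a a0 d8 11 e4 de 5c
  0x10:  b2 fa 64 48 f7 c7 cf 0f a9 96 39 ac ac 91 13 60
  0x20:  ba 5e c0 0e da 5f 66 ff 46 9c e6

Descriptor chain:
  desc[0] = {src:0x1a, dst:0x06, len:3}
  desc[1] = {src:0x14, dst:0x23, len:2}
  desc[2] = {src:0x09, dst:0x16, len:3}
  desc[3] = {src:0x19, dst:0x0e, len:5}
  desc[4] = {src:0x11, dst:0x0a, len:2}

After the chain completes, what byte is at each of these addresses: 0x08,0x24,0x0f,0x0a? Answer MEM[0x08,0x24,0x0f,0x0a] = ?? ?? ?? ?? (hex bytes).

MEM[0x08,0x24,0x0f,0x0a] = ac c7 39 ac

[0] 0x1a->0x06 len=3 : 39 ac ac
[1] 0x14->0x23 len=2 : f7 c7
[2] 0x09->0x16 len=3 : 9a a0 d8
[3] 0x19->0x0e len=5 : 96 39 ac ac 91
[4] 0x11->0x0a len=2 : ac 91
query mem[0x08]=0xac, mem[0x24]=0xc7, mem[0x0f]=0x39, mem[0x0a]=0xac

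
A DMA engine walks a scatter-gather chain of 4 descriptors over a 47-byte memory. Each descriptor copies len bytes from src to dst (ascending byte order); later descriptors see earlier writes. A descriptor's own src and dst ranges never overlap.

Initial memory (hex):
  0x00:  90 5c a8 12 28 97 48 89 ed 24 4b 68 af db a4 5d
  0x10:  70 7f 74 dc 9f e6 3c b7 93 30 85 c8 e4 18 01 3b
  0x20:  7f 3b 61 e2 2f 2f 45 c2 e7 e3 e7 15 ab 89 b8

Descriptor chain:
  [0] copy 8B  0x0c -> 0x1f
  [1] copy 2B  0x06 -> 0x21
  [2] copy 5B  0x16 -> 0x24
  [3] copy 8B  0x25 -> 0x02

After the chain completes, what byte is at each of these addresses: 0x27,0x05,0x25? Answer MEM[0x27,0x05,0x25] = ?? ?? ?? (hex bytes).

MEM[0x27,0x05,0x25] = 30 85 b7

D0: mem[0x1f..0x26] <- [af db a4 5d 70 7f 74 dc]
D1: mem[0x21..0x22] <- [48 89]
D2: mem[0x24..0x28] <- [3c b7 93 30 85]
D3: mem[0x02..0x09] <- [b7 93 30 85 e3 e7 15 ab]
query mem[0x27]=0x30, mem[0x05]=0x85, mem[0x25]=0xb7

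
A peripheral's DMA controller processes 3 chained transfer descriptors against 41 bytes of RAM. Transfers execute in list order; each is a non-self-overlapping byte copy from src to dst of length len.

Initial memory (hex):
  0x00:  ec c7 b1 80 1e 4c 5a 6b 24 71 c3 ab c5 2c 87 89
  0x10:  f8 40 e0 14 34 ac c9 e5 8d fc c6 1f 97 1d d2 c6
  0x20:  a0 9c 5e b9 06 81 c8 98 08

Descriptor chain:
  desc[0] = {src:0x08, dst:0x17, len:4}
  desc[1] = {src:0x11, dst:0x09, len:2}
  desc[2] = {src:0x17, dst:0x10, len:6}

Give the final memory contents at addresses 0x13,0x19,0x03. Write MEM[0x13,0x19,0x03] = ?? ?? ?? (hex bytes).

MEM[0x13,0x19,0x03] = ab c3 80

#0 dst[0x17+4] := {0x24,0x71,0xc3,0xab}
#1 dst[0x09+2] := {0x40,0xe0}
#2 dst[0x10+6] := {0x24,0x71,0xc3,0xab,0x1f,0x97}
query mem[0x13]=0xab, mem[0x19]=0xc3, mem[0x03]=0x80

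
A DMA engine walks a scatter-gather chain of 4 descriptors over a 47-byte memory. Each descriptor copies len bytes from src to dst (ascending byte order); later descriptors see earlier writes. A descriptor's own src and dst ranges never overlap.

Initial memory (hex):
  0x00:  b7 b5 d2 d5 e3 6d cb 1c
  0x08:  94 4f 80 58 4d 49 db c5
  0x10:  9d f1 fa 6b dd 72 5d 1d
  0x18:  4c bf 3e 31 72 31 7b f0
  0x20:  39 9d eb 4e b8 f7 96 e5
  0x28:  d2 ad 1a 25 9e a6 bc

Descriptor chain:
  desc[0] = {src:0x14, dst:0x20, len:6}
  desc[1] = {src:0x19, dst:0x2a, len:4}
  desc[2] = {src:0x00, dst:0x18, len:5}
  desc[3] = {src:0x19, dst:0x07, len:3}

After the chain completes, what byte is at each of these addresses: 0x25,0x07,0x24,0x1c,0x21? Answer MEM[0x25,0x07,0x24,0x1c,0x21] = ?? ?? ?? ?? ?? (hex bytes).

[0] 0x14->0x20 len=6 : dd 72 5d 1d 4c bf
[1] 0x19->0x2a len=4 : bf 3e 31 72
[2] 0x00->0x18 len=5 : b7 b5 d2 d5 e3
[3] 0x19->0x07 len=3 : b5 d2 d5
query mem[0x25]=0xbf, mem[0x07]=0xb5, mem[0x24]=0x4c, mem[0x1c]=0xe3, mem[0x21]=0x72

MEM[0x25,0x07,0x24,0x1c,0x21] = bf b5 4c e3 72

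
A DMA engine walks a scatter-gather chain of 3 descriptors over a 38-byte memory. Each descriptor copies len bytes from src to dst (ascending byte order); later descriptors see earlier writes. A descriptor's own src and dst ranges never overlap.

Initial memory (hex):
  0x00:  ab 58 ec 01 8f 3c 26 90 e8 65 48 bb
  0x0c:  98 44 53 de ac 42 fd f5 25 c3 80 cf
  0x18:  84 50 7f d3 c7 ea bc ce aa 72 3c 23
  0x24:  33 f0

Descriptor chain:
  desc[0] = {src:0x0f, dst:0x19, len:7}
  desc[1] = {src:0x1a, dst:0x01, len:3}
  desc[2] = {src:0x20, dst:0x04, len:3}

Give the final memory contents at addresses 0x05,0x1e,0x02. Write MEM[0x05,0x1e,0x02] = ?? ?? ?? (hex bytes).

MEM[0x05,0x1e,0x02] = 72 25 42

[0] 0x0f->0x19 len=7 : de ac 42 fd f5 25 c3
[1] 0x1a->0x01 len=3 : ac 42 fd
[2] 0x20->0x04 len=3 : aa 72 3c
query mem[0x05]=0x72, mem[0x1e]=0x25, mem[0x02]=0x42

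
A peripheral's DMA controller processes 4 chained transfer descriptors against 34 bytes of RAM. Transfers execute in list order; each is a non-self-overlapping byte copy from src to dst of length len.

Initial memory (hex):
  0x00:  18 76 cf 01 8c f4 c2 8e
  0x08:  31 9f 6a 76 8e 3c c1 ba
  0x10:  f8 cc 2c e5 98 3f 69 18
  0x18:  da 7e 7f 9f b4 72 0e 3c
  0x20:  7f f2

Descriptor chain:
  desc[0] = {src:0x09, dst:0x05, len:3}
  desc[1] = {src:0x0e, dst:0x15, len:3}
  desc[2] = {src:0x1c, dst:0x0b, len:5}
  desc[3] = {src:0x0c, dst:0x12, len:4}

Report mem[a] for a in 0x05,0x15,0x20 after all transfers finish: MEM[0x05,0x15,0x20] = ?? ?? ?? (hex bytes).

  after D0: wrote 3B at 0x05 = 9f6a76
  after D1: wrote 3B at 0x15 = c1baf8
  after D2: wrote 5B at 0x0b = b4720e3c7f
  after D3: wrote 4B at 0x12 = 720e3c7f
query mem[0x05]=0x9f, mem[0x15]=0x7f, mem[0x20]=0x7f

MEM[0x05,0x15,0x20] = 9f 7f 7f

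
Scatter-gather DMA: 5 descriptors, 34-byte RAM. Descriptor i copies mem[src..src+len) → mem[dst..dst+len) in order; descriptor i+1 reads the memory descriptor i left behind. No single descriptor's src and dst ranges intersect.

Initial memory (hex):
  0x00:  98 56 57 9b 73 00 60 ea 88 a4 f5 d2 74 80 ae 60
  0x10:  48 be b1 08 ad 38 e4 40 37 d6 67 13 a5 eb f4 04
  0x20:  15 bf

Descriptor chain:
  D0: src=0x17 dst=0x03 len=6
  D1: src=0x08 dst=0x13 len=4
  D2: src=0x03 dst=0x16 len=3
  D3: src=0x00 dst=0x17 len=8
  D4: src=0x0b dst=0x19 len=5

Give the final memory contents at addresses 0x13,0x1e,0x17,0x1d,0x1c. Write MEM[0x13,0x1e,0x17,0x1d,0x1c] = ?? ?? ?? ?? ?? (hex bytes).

MEM[0x13,0x1e,0x17,0x1d,0x1c] = a5 13 98 60 ae

D0: mem[0x03..0x08] <- [40 37 d6 67 13 a5]
D1: mem[0x13..0x16] <- [a5 a4 f5 d2]
D2: mem[0x16..0x18] <- [40 37 d6]
D3: mem[0x17..0x1e] <- [98 56 57 40 37 d6 67 13]
D4: mem[0x19..0x1d] <- [d2 74 80 ae 60]
query mem[0x13]=0xa5, mem[0x1e]=0x13, mem[0x17]=0x98, mem[0x1d]=0x60, mem[0x1c]=0xae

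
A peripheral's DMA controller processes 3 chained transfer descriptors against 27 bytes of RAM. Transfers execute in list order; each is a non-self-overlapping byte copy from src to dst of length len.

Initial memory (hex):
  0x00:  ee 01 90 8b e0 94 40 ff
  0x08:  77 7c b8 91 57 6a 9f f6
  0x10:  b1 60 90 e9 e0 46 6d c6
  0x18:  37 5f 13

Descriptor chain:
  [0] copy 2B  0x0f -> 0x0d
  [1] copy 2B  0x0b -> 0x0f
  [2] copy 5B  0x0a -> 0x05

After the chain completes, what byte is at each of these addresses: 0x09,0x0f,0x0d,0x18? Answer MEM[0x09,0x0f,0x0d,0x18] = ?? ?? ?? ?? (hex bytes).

  after D0: wrote 2B at 0x0d = f6b1
  after D1: wrote 2B at 0x0f = 9157
  after D2: wrote 5B at 0x05 = b89157f6b1
query mem[0x09]=0xb1, mem[0x0f]=0x91, mem[0x0d]=0xf6, mem[0x18]=0x37

MEM[0x09,0x0f,0x0d,0x18] = b1 91 f6 37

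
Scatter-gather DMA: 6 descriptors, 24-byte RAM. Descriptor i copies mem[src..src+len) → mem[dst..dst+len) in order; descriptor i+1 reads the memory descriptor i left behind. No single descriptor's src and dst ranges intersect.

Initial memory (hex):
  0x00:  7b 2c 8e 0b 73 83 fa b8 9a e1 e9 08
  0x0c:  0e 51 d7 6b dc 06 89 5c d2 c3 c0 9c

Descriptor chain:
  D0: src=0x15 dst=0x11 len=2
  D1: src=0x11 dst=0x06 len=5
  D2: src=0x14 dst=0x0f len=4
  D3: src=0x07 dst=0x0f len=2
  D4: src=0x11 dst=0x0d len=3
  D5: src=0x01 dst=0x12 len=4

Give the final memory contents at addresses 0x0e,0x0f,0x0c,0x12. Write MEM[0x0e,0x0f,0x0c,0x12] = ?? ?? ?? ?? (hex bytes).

MEM[0x0e,0x0f,0x0c,0x12] = 9c 5c 0e 2c

[0] 0x15->0x11 len=2 : c3 c0
[1] 0x11->0x06 len=5 : c3 c0 5c d2 c3
[2] 0x14->0x0f len=4 : d2 c3 c0 9c
[3] 0x07->0x0f len=2 : c0 5c
[4] 0x11->0x0d len=3 : c0 9c 5c
[5] 0x01->0x12 len=4 : 2c 8e 0b 73
query mem[0x0e]=0x9c, mem[0x0f]=0x5c, mem[0x0c]=0x0e, mem[0x12]=0x2c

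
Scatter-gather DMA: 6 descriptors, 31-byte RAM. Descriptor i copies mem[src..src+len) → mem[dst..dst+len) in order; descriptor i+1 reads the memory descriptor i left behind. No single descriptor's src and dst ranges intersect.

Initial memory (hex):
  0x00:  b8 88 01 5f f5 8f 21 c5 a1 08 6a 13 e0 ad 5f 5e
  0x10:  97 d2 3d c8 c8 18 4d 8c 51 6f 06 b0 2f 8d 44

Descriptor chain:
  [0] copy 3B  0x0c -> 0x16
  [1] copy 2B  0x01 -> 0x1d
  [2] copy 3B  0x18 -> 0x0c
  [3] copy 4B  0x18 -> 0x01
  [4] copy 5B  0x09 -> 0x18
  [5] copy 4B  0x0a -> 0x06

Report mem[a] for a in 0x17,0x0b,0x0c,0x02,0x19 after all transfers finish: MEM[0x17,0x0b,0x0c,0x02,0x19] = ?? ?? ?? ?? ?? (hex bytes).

#0 dst[0x16+3] := {0xe0,0xad,0x5f}
#1 dst[0x1d+2] := {0x88,0x01}
#2 dst[0x0c+3] := {0x5f,0x6f,0x06}
#3 dst[0x01+4] := {0x5f,0x6f,0x06,0xb0}
#4 dst[0x18+5] := {0x08,0x6a,0x13,0x5f,0x6f}
#5 dst[0x06+4] := {0x6a,0x13,0x5f,0x6f}
query mem[0x17]=0xad, mem[0x0b]=0x13, mem[0x0c]=0x5f, mem[0x02]=0x6f, mem[0x19]=0x6a

MEM[0x17,0x0b,0x0c,0x02,0x19] = ad 13 5f 6f 6a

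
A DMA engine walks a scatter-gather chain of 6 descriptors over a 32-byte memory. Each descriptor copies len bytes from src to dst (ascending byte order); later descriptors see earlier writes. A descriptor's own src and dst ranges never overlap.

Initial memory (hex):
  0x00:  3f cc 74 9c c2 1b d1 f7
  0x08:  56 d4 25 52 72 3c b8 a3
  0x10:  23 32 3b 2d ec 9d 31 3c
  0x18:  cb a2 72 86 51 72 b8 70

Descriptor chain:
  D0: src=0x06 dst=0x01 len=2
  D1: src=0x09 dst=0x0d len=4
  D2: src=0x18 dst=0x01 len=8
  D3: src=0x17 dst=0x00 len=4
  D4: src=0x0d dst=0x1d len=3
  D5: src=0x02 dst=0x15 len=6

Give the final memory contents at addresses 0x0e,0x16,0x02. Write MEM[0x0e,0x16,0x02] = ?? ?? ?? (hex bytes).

D0: mem[0x01..0x02] <- [d1 f7]
D1: mem[0x0d..0x10] <- [d4 25 52 72]
D2: mem[0x01..0x08] <- [cb a2 72 86 51 72 b8 70]
D3: mem[0x00..0x03] <- [3c cb a2 72]
D4: mem[0x1d..0x1f] <- [d4 25 52]
D5: mem[0x15..0x1a] <- [a2 72 86 51 72 b8]
query mem[0x0e]=0x25, mem[0x16]=0x72, mem[0x02]=0xa2

MEM[0x0e,0x16,0x02] = 25 72 a2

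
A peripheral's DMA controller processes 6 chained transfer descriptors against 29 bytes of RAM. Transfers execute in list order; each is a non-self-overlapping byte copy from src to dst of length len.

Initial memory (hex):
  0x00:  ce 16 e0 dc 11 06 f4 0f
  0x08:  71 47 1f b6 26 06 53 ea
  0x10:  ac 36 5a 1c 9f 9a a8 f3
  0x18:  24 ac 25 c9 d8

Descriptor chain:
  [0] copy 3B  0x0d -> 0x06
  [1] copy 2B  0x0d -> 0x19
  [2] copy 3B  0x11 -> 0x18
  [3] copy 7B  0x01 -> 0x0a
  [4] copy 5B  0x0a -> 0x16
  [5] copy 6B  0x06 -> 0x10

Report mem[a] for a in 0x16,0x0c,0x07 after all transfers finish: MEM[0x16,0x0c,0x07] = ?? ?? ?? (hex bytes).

MEM[0x16,0x0c,0x07] = 16 dc 53

[0] 0x0d->0x06 len=3 : 06 53 ea
[1] 0x0d->0x19 len=2 : 06 53
[2] 0x11->0x18 len=3 : 36 5a 1c
[3] 0x01->0x0a len=7 : 16 e0 dc 11 06 06 53
[4] 0x0a->0x16 len=5 : 16 e0 dc 11 06
[5] 0x06->0x10 len=6 : 06 53 ea 47 16 e0
query mem[0x16]=0x16, mem[0x0c]=0xdc, mem[0x07]=0x53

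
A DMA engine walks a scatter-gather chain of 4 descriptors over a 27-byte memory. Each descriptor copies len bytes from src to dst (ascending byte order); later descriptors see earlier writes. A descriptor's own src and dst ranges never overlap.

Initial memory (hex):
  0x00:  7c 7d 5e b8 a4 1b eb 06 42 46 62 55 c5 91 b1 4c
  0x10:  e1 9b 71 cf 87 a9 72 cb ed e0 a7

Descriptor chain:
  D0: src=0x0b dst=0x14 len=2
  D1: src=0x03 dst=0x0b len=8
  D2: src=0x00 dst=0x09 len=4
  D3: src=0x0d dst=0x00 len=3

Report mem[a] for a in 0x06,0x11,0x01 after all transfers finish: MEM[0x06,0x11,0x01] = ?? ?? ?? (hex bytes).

MEM[0x06,0x11,0x01] = eb 46 eb

[0] 0x0b->0x14 len=2 : 55 c5
[1] 0x03->0x0b len=8 : b8 a4 1b eb 06 42 46 62
[2] 0x00->0x09 len=4 : 7c 7d 5e b8
[3] 0x0d->0x00 len=3 : 1b eb 06
query mem[0x06]=0xeb, mem[0x11]=0x46, mem[0x01]=0xeb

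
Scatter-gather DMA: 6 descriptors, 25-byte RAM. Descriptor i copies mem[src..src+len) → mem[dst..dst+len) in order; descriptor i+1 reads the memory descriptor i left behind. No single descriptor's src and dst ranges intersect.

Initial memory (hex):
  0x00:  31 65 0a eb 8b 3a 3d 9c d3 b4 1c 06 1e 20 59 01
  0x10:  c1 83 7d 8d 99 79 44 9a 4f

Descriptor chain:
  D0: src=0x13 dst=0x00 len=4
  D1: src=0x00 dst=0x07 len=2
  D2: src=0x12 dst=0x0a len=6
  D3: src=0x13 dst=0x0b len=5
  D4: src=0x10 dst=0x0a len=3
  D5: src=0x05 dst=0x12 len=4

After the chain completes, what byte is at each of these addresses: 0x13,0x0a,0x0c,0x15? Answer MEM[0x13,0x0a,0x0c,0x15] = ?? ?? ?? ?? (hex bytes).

#0 dst[0x00+4] := {0x8d,0x99,0x79,0x44}
#1 dst[0x07+2] := {0x8d,0x99}
#2 dst[0x0a+6] := {0x7d,0x8d,0x99,0x79,0x44,0x9a}
#3 dst[0x0b+5] := {0x8d,0x99,0x79,0x44,0x9a}
#4 dst[0x0a+3] := {0xc1,0x83,0x7d}
#5 dst[0x12+4] := {0x3a,0x3d,0x8d,0x99}
query mem[0x13]=0x3d, mem[0x0a]=0xc1, mem[0x0c]=0x7d, mem[0x15]=0x99

MEM[0x13,0x0a,0x0c,0x15] = 3d c1 7d 99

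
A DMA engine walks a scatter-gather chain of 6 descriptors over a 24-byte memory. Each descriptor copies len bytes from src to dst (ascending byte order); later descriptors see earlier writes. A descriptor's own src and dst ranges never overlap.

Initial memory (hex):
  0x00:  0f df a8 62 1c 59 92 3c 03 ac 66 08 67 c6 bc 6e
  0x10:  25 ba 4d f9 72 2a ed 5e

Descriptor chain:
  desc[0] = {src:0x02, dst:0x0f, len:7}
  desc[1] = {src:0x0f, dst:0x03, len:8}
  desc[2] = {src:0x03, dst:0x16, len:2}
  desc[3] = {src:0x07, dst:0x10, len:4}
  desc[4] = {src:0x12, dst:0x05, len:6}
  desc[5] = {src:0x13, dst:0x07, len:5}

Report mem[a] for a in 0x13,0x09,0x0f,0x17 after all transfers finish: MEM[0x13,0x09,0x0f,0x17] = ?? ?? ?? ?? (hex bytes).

MEM[0x13,0x09,0x0f,0x17] = ed 03 a8 62

#0 dst[0x0f+7] := {0xa8,0x62,0x1c,0x59,0x92,0x3c,0x03}
#1 dst[0x03+8] := {0xa8,0x62,0x1c,0x59,0x92,0x3c,0x03,0xed}
#2 dst[0x16+2] := {0xa8,0x62}
#3 dst[0x10+4] := {0x92,0x3c,0x03,0xed}
#4 dst[0x05+6] := {0x03,0xed,0x3c,0x03,0xa8,0x62}
#5 dst[0x07+5] := {0xed,0x3c,0x03,0xa8,0x62}
query mem[0x13]=0xed, mem[0x09]=0x03, mem[0x0f]=0xa8, mem[0x17]=0x62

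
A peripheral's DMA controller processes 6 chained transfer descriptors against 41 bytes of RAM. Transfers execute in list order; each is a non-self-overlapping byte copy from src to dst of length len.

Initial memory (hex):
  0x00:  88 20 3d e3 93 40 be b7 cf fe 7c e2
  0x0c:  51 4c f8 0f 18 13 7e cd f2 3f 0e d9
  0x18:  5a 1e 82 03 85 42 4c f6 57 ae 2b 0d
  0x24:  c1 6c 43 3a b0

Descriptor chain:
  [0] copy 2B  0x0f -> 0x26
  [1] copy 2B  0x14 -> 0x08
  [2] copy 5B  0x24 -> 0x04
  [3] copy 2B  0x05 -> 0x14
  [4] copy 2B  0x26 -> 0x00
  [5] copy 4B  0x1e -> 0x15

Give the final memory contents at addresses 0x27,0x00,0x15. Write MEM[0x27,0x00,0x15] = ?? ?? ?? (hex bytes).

MEM[0x27,0x00,0x15] = 18 0f 4c

D0: mem[0x26..0x27] <- [0f 18]
D1: mem[0x08..0x09] <- [f2 3f]
D2: mem[0x04..0x08] <- [c1 6c 0f 18 b0]
D3: mem[0x14..0x15] <- [6c 0f]
D4: mem[0x00..0x01] <- [0f 18]
D5: mem[0x15..0x18] <- [4c f6 57 ae]
query mem[0x27]=0x18, mem[0x00]=0x0f, mem[0x15]=0x4c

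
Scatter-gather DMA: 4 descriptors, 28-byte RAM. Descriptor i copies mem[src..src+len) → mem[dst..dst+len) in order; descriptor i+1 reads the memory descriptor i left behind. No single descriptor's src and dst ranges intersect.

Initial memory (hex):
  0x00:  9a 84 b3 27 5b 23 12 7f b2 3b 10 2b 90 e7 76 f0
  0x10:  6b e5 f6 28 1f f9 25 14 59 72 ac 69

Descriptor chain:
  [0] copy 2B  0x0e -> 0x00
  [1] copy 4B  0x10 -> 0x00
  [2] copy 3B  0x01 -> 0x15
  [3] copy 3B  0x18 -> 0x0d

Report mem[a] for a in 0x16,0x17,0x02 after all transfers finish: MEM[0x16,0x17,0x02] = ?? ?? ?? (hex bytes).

#0 dst[0x00+2] := {0x76,0xf0}
#1 dst[0x00+4] := {0x6b,0xe5,0xf6,0x28}
#2 dst[0x15+3] := {0xe5,0xf6,0x28}
#3 dst[0x0d+3] := {0x59,0x72,0xac}
query mem[0x16]=0xf6, mem[0x17]=0x28, mem[0x02]=0xf6

MEM[0x16,0x17,0x02] = f6 28 f6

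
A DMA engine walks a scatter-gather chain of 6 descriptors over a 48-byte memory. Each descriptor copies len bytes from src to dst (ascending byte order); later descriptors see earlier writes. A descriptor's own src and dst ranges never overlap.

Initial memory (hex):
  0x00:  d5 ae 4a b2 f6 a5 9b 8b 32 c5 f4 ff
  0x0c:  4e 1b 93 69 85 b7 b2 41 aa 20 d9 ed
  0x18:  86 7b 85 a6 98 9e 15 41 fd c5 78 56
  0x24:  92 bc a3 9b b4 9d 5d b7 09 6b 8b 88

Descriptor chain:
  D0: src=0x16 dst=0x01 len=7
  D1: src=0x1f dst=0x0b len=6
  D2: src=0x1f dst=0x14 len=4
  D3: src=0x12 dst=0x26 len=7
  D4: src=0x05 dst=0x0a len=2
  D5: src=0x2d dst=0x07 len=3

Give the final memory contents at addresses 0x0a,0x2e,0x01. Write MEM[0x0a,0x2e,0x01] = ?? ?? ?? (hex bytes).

MEM[0x0a,0x2e,0x01] = 85 8b d9

#0 dst[0x01+7] := {0xd9,0xed,0x86,0x7b,0x85,0xa6,0x98}
#1 dst[0x0b+6] := {0x41,0xfd,0xc5,0x78,0x56,0x92}
#2 dst[0x14+4] := {0x41,0xfd,0xc5,0x78}
#3 dst[0x26+7] := {0xb2,0x41,0x41,0xfd,0xc5,0x78,0x86}
#4 dst[0x0a+2] := {0x85,0xa6}
#5 dst[0x07+3] := {0x6b,0x8b,0x88}
query mem[0x0a]=0x85, mem[0x2e]=0x8b, mem[0x01]=0xd9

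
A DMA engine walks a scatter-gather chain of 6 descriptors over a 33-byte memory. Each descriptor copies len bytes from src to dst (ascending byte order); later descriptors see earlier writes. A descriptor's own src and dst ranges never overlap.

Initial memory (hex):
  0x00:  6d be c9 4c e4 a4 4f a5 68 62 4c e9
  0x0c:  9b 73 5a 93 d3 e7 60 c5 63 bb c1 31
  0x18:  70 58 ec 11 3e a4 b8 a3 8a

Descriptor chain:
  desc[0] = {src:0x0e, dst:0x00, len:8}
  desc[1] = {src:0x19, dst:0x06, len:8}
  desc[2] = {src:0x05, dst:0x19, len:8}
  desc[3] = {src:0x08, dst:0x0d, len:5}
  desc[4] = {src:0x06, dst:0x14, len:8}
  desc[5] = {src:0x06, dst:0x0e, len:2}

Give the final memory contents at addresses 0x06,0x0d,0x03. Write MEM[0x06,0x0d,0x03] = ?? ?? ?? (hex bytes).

MEM[0x06,0x0d,0x03] = 58 11 e7

#0 dst[0x00+8] := {0x5a,0x93,0xd3,0xe7,0x60,0xc5,0x63,0xbb}
#1 dst[0x06+8] := {0x58,0xec,0x11,0x3e,0xa4,0xb8,0xa3,0x8a}
#2 dst[0x19+8] := {0xc5,0x58,0xec,0x11,0x3e,0xa4,0xb8,0xa3}
#3 dst[0x0d+5] := {0x11,0x3e,0xa4,0xb8,0xa3}
#4 dst[0x14+8] := {0x58,0xec,0x11,0x3e,0xa4,0xb8,0xa3,0x11}
#5 dst[0x0e+2] := {0x58,0xec}
query mem[0x06]=0x58, mem[0x0d]=0x11, mem[0x03]=0xe7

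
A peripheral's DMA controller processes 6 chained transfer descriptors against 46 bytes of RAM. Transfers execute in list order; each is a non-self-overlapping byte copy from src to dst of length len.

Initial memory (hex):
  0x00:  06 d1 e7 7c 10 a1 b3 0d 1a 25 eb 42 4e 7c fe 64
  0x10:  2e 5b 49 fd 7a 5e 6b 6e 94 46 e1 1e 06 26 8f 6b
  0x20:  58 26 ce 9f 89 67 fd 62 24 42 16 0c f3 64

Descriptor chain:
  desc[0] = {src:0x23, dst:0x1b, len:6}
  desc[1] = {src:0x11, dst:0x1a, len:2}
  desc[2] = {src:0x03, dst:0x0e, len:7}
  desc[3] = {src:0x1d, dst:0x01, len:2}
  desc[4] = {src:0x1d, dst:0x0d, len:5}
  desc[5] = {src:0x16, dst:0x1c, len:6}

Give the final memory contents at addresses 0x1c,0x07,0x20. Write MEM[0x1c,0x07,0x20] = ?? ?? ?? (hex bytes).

MEM[0x1c,0x07,0x20] = 6b 0d 5b

[0] 0x23->0x1b len=6 : 9f 89 67 fd 62 24
[1] 0x11->0x1a len=2 : 5b 49
[2] 0x03->0x0e len=7 : 7c 10 a1 b3 0d 1a 25
[3] 0x1d->0x01 len=2 : 67 fd
[4] 0x1d->0x0d len=5 : 67 fd 62 24 26
[5] 0x16->0x1c len=6 : 6b 6e 94 46 5b 49
query mem[0x1c]=0x6b, mem[0x07]=0x0d, mem[0x20]=0x5b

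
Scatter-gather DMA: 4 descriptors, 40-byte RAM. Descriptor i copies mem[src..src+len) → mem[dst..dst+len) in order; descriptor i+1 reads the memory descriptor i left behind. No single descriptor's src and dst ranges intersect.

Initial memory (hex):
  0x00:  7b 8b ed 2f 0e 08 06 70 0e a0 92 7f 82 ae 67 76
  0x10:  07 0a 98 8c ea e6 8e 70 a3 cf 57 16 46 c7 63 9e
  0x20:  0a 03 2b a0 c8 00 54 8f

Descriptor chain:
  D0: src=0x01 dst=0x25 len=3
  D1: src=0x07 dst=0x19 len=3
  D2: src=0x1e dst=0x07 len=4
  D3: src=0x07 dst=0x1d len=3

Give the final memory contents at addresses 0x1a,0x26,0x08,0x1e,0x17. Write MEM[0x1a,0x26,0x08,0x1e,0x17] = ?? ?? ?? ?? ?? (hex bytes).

[0] 0x01->0x25 len=3 : 8b ed 2f
[1] 0x07->0x19 len=3 : 70 0e a0
[2] 0x1e->0x07 len=4 : 63 9e 0a 03
[3] 0x07->0x1d len=3 : 63 9e 0a
query mem[0x1a]=0x0e, mem[0x26]=0xed, mem[0x08]=0x9e, mem[0x1e]=0x9e, mem[0x17]=0x70

MEM[0x1a,0x26,0x08,0x1e,0x17] = 0e ed 9e 9e 70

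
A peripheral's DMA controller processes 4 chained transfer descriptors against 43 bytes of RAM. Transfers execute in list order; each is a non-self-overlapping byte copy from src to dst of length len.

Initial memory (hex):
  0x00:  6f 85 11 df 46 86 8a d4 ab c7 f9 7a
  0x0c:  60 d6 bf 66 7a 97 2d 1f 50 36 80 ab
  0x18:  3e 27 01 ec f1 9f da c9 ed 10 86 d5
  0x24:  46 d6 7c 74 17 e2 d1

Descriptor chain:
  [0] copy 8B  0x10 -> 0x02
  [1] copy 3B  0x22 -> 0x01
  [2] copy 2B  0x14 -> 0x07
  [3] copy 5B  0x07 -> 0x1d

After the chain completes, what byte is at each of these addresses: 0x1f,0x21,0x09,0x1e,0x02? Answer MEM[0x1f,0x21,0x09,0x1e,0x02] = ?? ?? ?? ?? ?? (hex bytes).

#0 dst[0x02+8] := {0x7a,0x97,0x2d,0x1f,0x50,0x36,0x80,0xab}
#1 dst[0x01+3] := {0x86,0xd5,0x46}
#2 dst[0x07+2] := {0x50,0x36}
#3 dst[0x1d+5] := {0x50,0x36,0xab,0xf9,0x7a}
query mem[0x1f]=0xab, mem[0x21]=0x7a, mem[0x09]=0xab, mem[0x1e]=0x36, mem[0x02]=0xd5

MEM[0x1f,0x21,0x09,0x1e,0x02] = ab 7a ab 36 d5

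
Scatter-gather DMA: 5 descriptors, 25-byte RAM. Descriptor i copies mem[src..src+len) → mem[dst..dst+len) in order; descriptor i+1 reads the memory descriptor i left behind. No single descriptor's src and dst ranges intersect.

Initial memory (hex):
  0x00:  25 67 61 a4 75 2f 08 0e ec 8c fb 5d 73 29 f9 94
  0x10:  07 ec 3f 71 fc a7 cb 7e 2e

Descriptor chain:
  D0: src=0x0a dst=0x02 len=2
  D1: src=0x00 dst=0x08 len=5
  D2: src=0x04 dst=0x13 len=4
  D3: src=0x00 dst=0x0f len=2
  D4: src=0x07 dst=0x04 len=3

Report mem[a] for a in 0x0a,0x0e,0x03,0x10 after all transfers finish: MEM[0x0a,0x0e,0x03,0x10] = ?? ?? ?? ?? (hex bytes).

MEM[0x0a,0x0e,0x03,0x10] = fb f9 5d 67

D0: mem[0x02..0x03] <- [fb 5d]
D1: mem[0x08..0x0c] <- [25 67 fb 5d 75]
D2: mem[0x13..0x16] <- [75 2f 08 0e]
D3: mem[0x0f..0x10] <- [25 67]
D4: mem[0x04..0x06] <- [0e 25 67]
query mem[0x0a]=0xfb, mem[0x0e]=0xf9, mem[0x03]=0x5d, mem[0x10]=0x67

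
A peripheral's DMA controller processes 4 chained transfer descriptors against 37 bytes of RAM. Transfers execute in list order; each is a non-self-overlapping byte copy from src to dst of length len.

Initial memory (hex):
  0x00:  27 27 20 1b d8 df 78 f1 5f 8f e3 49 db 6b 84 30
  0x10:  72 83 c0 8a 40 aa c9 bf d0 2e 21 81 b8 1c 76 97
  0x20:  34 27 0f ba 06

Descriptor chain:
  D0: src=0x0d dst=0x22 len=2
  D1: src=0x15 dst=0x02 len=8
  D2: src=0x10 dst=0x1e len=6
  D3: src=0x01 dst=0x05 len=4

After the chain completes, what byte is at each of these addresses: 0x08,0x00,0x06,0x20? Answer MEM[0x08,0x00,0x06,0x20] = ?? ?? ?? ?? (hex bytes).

MEM[0x08,0x00,0x06,0x20] = bf 27 aa c0

[0] 0x0d->0x22 len=2 : 6b 84
[1] 0x15->0x02 len=8 : aa c9 bf d0 2e 21 81 b8
[2] 0x10->0x1e len=6 : 72 83 c0 8a 40 aa
[3] 0x01->0x05 len=4 : 27 aa c9 bf
query mem[0x08]=0xbf, mem[0x00]=0x27, mem[0x06]=0xaa, mem[0x20]=0xc0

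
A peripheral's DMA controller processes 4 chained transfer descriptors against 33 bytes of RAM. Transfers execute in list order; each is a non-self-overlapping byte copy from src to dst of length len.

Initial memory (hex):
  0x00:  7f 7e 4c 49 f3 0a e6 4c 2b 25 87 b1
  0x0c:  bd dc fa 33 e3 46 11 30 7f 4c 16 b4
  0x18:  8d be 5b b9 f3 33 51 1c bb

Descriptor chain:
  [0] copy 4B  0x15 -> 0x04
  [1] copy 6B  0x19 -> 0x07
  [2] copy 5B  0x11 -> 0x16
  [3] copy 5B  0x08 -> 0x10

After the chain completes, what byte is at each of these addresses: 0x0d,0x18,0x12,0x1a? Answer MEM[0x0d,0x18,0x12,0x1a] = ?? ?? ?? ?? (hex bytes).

MEM[0x0d,0x18,0x12,0x1a] = dc 30 f3 4c

[0] 0x15->0x04 len=4 : 4c 16 b4 8d
[1] 0x19->0x07 len=6 : be 5b b9 f3 33 51
[2] 0x11->0x16 len=5 : 46 11 30 7f 4c
[3] 0x08->0x10 len=5 : 5b b9 f3 33 51
query mem[0x0d]=0xdc, mem[0x18]=0x30, mem[0x12]=0xf3, mem[0x1a]=0x4c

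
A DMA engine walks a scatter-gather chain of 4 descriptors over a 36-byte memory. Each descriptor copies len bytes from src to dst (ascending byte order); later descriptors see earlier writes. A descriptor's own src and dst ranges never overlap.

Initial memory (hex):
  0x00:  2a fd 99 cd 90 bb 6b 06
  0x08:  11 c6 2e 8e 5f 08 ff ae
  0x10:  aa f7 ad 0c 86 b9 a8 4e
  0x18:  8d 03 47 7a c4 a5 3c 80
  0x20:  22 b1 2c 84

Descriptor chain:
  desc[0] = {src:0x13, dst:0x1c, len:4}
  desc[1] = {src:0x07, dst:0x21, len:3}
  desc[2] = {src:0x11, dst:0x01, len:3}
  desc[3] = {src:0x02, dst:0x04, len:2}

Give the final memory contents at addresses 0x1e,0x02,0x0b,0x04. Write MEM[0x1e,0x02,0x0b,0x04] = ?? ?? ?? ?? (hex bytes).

MEM[0x1e,0x02,0x0b,0x04] = b9 ad 8e ad

D0: mem[0x1c..0x1f] <- [0c 86 b9 a8]
D1: mem[0x21..0x23] <- [06 11 c6]
D2: mem[0x01..0x03] <- [f7 ad 0c]
D3: mem[0x04..0x05] <- [ad 0c]
query mem[0x1e]=0xb9, mem[0x02]=0xad, mem[0x0b]=0x8e, mem[0x04]=0xad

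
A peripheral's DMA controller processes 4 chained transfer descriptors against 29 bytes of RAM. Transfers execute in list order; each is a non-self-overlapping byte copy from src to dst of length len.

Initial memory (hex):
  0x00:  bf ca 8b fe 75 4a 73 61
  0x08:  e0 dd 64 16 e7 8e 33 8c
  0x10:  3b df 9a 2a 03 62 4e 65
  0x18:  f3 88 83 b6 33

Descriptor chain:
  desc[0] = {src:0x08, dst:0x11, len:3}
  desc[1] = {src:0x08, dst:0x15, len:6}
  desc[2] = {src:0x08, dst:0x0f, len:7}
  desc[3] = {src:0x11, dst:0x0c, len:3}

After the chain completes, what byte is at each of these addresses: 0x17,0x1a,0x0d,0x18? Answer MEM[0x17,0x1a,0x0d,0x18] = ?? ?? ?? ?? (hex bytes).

[0] 0x08->0x11 len=3 : e0 dd 64
[1] 0x08->0x15 len=6 : e0 dd 64 16 e7 8e
[2] 0x08->0x0f len=7 : e0 dd 64 16 e7 8e 33
[3] 0x11->0x0c len=3 : 64 16 e7
query mem[0x17]=0x64, mem[0x1a]=0x8e, mem[0x0d]=0x16, mem[0x18]=0x16

MEM[0x17,0x1a,0x0d,0x18] = 64 8e 16 16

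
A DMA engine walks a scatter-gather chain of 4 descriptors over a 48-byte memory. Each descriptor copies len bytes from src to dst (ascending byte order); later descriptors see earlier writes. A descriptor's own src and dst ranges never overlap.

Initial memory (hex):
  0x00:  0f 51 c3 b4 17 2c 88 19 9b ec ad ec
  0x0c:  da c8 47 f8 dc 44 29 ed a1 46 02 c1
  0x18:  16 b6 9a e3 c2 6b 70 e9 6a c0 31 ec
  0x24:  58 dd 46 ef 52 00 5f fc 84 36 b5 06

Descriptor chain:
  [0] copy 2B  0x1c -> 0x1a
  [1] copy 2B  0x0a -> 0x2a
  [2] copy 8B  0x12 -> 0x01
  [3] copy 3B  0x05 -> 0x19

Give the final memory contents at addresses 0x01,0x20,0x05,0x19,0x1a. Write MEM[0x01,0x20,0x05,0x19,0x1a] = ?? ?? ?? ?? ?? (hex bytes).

D0: mem[0x1a..0x1b] <- [c2 6b]
D1: mem[0x2a..0x2b] <- [ad ec]
D2: mem[0x01..0x08] <- [29 ed a1 46 02 c1 16 b6]
D3: mem[0x19..0x1b] <- [02 c1 16]
query mem[0x01]=0x29, mem[0x20]=0x6a, mem[0x05]=0x02, mem[0x19]=0x02, mem[0x1a]=0xc1

MEM[0x01,0x20,0x05,0x19,0x1a] = 29 6a 02 02 c1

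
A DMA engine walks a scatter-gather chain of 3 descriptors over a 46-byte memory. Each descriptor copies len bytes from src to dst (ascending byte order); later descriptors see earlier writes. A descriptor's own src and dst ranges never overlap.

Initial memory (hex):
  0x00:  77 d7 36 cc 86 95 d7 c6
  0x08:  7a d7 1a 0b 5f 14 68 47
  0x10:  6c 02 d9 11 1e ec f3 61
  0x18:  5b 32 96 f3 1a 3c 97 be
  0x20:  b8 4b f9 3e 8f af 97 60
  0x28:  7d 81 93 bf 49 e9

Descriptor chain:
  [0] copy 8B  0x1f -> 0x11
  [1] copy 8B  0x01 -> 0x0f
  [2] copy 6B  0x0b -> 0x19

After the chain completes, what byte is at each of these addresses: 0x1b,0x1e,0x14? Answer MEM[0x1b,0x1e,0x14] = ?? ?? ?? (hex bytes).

#0 dst[0x11+8] := {0xbe,0xb8,0x4b,0xf9,0x3e,0x8f,0xaf,0x97}
#1 dst[0x0f+8] := {0xd7,0x36,0xcc,0x86,0x95,0xd7,0xc6,0x7a}
#2 dst[0x19+6] := {0x0b,0x5f,0x14,0x68,0xd7,0x36}
query mem[0x1b]=0x14, mem[0x1e]=0x36, mem[0x14]=0xd7

MEM[0x1b,0x1e,0x14] = 14 36 d7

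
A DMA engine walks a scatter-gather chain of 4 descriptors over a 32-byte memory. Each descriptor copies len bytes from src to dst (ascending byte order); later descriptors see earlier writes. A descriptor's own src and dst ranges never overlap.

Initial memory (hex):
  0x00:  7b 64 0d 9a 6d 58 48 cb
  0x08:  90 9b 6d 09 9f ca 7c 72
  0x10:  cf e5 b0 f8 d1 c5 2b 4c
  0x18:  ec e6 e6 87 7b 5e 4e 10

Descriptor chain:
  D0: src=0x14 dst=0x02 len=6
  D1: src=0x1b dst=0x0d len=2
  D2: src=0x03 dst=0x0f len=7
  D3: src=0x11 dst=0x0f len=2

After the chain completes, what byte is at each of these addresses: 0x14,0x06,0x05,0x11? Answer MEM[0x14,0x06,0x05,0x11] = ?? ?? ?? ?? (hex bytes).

MEM[0x14,0x06,0x05,0x11] = 90 ec 4c 4c

D0: mem[0x02..0x07] <- [d1 c5 2b 4c ec e6]
D1: mem[0x0d..0x0e] <- [87 7b]
D2: mem[0x0f..0x15] <- [c5 2b 4c ec e6 90 9b]
D3: mem[0x0f..0x10] <- [4c ec]
query mem[0x14]=0x90, mem[0x06]=0xec, mem[0x05]=0x4c, mem[0x11]=0x4c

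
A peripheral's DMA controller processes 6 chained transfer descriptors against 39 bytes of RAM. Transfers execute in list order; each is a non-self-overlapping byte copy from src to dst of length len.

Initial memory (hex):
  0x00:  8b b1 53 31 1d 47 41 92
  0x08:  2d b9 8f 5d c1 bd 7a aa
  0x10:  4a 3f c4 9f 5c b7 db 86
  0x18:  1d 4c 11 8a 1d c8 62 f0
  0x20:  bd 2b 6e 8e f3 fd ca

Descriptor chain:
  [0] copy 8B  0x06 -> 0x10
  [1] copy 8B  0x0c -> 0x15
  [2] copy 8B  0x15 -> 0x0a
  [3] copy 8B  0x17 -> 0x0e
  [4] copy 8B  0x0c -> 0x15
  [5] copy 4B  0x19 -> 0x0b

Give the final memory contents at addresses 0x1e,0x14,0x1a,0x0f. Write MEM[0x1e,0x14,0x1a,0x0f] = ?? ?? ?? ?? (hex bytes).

MEM[0x1e,0x14,0x1a,0x0f] = 62 c8 92 aa

[0] 0x06->0x10 len=8 : 41 92 2d b9 8f 5d c1 bd
[1] 0x0c->0x15 len=8 : c1 bd 7a aa 41 92 2d b9
[2] 0x15->0x0a len=8 : c1 bd 7a aa 41 92 2d b9
[3] 0x17->0x0e len=8 : 7a aa 41 92 2d b9 c8 62
[4] 0x0c->0x15 len=8 : 7a aa 7a aa 41 92 2d b9
[5] 0x19->0x0b len=4 : 41 92 2d b9
query mem[0x1e]=0x62, mem[0x14]=0xc8, mem[0x1a]=0x92, mem[0x0f]=0xaa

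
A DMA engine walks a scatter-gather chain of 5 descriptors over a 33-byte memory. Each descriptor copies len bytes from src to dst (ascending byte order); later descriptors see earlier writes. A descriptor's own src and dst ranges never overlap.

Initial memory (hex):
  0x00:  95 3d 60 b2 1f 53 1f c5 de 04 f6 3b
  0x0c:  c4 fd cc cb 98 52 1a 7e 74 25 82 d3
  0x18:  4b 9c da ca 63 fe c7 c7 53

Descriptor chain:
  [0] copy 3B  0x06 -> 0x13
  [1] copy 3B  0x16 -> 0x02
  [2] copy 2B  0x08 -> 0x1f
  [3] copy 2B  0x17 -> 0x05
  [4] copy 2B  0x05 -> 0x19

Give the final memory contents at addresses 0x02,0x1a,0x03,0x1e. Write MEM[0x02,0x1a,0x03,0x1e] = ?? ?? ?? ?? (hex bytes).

MEM[0x02,0x1a,0x03,0x1e] = 82 4b d3 c7

[0] 0x06->0x13 len=3 : 1f c5 de
[1] 0x16->0x02 len=3 : 82 d3 4b
[2] 0x08->0x1f len=2 : de 04
[3] 0x17->0x05 len=2 : d3 4b
[4] 0x05->0x19 len=2 : d3 4b
query mem[0x02]=0x82, mem[0x1a]=0x4b, mem[0x03]=0xd3, mem[0x1e]=0xc7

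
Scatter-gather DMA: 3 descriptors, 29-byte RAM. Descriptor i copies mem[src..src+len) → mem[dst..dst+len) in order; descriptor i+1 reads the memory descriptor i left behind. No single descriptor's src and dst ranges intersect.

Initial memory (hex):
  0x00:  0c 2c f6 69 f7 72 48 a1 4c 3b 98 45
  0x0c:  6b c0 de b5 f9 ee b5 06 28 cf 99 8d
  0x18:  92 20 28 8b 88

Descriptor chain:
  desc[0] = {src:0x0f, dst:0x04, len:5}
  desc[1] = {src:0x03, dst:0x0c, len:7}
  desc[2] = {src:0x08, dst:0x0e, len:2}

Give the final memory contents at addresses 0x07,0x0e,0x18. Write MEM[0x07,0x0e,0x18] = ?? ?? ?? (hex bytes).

MEM[0x07,0x0e,0x18] = b5 06 92

[0] 0x0f->0x04 len=5 : b5 f9 ee b5 06
[1] 0x03->0x0c len=7 : 69 b5 f9 ee b5 06 3b
[2] 0x08->0x0e len=2 : 06 3b
query mem[0x07]=0xb5, mem[0x0e]=0x06, mem[0x18]=0x92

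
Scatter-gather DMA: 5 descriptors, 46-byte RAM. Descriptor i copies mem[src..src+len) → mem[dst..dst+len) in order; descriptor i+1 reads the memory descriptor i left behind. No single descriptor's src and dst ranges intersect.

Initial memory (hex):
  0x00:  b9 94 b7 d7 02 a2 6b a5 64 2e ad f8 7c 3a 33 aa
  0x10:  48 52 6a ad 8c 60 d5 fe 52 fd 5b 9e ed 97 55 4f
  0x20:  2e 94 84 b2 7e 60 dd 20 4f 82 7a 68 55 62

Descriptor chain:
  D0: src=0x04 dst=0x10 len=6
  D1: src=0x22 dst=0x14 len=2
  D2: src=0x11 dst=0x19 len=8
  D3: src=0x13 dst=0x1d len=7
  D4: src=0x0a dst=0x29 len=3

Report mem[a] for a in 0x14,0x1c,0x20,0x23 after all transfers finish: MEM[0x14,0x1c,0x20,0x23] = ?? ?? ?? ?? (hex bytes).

MEM[0x14,0x1c,0x20,0x23] = 84 84 d5 a2

#0 dst[0x10+6] := {0x02,0xa2,0x6b,0xa5,0x64,0x2e}
#1 dst[0x14+2] := {0x84,0xb2}
#2 dst[0x19+8] := {0xa2,0x6b,0xa5,0x84,0xb2,0xd5,0xfe,0x52}
#3 dst[0x1d+7] := {0xa5,0x84,0xb2,0xd5,0xfe,0x52,0xa2}
#4 dst[0x29+3] := {0xad,0xf8,0x7c}
query mem[0x14]=0x84, mem[0x1c]=0x84, mem[0x20]=0xd5, mem[0x23]=0xa2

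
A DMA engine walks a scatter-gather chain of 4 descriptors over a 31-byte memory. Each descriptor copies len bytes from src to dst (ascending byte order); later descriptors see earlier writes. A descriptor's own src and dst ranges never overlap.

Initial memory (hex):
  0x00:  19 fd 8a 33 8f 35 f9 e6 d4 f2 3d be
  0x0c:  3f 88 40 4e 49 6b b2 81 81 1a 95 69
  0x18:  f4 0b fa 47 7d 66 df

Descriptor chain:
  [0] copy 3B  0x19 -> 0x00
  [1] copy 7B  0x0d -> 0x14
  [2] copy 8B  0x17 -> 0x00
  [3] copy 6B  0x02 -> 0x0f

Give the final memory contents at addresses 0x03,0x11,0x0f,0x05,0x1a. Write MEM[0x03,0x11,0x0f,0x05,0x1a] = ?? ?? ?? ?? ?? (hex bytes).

  after D0: wrote 3B at 0x00 = 0bfa47
  after D1: wrote 7B at 0x14 = 88404e496bb281
  after D2: wrote 8B at 0x00 = 496bb281477d66df
  after D3: wrote 6B at 0x0f = b281477d66df
query mem[0x03]=0x81, mem[0x11]=0x47, mem[0x0f]=0xb2, mem[0x05]=0x7d, mem[0x1a]=0x81

MEM[0x03,0x11,0x0f,0x05,0x1a] = 81 47 b2 7d 81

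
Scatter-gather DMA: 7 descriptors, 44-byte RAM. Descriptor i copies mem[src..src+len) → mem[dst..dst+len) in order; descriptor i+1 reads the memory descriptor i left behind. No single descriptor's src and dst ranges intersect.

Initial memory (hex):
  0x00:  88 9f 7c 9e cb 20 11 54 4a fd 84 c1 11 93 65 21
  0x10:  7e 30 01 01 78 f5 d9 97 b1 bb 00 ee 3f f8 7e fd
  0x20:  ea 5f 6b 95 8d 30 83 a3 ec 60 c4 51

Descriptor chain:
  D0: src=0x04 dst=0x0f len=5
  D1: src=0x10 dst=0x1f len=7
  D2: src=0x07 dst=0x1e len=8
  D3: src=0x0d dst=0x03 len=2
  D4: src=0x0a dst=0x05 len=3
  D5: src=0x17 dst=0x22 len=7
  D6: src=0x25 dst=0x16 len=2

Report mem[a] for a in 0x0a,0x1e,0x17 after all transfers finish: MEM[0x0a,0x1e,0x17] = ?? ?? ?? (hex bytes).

#0 dst[0x0f+5] := {0xcb,0x20,0x11,0x54,0x4a}
#1 dst[0x1f+7] := {0x20,0x11,0x54,0x4a,0x78,0xf5,0xd9}
#2 dst[0x1e+8] := {0x54,0x4a,0xfd,0x84,0xc1,0x11,0x93,0x65}
#3 dst[0x03+2] := {0x93,0x65}
#4 dst[0x05+3] := {0x84,0xc1,0x11}
#5 dst[0x22+7] := {0x97,0xb1,0xbb,0x00,0xee,0x3f,0xf8}
#6 dst[0x16+2] := {0x00,0xee}
query mem[0x0a]=0x84, mem[0x1e]=0x54, mem[0x17]=0xee

MEM[0x0a,0x1e,0x17] = 84 54 ee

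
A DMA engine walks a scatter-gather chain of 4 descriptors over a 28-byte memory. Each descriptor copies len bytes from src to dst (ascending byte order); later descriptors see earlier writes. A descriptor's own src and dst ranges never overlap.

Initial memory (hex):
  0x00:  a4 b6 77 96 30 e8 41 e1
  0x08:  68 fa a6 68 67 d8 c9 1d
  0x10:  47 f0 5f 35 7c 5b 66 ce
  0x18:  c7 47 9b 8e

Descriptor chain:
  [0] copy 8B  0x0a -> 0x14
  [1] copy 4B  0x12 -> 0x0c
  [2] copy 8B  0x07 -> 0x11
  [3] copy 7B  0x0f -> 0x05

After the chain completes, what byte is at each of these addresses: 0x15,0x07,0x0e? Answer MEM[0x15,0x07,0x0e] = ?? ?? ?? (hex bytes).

#0 dst[0x14+8] := {0xa6,0x68,0x67,0xd8,0xc9,0x1d,0x47,0xf0}
#1 dst[0x0c+4] := {0x5f,0x35,0xa6,0x68}
#2 dst[0x11+8] := {0xe1,0x68,0xfa,0xa6,0x68,0x5f,0x35,0xa6}
#3 dst[0x05+7] := {0x68,0x47,0xe1,0x68,0xfa,0xa6,0x68}
query mem[0x15]=0x68, mem[0x07]=0xe1, mem[0x0e]=0xa6

MEM[0x15,0x07,0x0e] = 68 e1 a6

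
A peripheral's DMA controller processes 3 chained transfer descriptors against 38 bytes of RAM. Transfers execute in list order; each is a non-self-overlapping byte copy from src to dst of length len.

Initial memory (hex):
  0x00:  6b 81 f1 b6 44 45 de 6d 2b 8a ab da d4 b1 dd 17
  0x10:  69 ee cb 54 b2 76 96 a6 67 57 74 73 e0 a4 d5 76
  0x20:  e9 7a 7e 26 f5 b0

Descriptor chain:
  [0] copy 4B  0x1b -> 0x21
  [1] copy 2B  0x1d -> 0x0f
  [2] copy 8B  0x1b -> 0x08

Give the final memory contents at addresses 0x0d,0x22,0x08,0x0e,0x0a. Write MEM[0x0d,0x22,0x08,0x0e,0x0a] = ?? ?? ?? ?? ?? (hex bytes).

MEM[0x0d,0x22,0x08,0x0e,0x0a] = e9 e0 73 73 a4

D0: mem[0x21..0x24] <- [73 e0 a4 d5]
D1: mem[0x0f..0x10] <- [a4 d5]
D2: mem[0x08..0x0f] <- [73 e0 a4 d5 76 e9 73 e0]
query mem[0x0d]=0xe9, mem[0x22]=0xe0, mem[0x08]=0x73, mem[0x0e]=0x73, mem[0x0a]=0xa4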